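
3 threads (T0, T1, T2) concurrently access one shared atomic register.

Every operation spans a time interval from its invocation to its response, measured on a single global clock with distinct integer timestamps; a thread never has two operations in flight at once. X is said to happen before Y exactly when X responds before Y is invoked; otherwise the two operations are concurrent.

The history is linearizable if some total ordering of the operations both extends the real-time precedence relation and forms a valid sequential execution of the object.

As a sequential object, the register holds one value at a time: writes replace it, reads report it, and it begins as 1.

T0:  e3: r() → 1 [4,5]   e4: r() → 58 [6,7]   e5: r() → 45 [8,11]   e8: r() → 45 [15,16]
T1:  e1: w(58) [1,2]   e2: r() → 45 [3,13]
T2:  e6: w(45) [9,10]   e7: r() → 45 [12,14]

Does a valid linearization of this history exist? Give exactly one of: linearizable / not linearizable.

through event 4 a valid linearization exists; event 5 (e3 responding at time 5) ends that
exhaustive check: the 2 completed atomic register ops admit one real-time order; illegal
every completion of the 1 pending operation (e2) was checked; none linearizes
for example e1, e3 (pending dropped) fails at step 2: e3 r() → 1 is not legal there

not linearizable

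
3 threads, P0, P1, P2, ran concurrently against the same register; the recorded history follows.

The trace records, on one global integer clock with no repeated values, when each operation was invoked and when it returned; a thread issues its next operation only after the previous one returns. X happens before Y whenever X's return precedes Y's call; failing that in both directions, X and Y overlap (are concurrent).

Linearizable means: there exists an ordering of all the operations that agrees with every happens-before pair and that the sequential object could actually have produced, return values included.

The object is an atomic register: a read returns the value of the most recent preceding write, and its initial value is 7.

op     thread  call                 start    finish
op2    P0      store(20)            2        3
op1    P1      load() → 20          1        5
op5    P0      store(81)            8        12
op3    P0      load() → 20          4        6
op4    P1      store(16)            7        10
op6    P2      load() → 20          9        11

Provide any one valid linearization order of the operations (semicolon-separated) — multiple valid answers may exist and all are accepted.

op2; op1; op3; op6; op4; op5

after step 1 (op2 store(20)): value 20
after step 2 (op1 load() → 20): value 20
after step 3 (op3 load() → 20): value 20
after step 4 (op6 load() → 20): value 20
after step 5 (op4 store(16)): value 16
after step 6 (op5 store(81)): value 81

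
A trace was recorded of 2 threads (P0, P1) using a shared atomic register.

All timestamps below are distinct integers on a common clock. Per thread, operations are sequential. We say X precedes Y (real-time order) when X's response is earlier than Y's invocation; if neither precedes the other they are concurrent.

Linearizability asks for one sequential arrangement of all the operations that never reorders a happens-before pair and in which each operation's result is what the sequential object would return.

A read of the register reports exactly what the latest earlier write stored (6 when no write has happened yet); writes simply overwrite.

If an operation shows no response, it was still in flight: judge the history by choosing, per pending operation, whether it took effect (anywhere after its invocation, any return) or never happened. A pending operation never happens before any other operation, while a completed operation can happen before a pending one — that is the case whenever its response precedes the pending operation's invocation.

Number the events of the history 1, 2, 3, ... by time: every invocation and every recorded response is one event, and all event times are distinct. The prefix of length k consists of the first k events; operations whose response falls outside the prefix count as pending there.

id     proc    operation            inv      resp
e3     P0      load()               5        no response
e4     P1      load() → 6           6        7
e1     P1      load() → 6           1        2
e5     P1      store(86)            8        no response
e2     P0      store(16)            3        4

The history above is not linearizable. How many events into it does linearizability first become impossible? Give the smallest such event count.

one valid order for events 1..6 is e1, e2:
after step 1 (e1 load() → 6): value 6
after step 2 (e2 store(16)): value 16
with event 7 included (e4 responding at time 7), all real-time-consistent orders fail
including or dropping the 1 pending operation (e3) in any combination fails
e.g. e1, e2, e4 (pending dropped): illegal at step 3, since e4 load() → 6 cannot apply there

7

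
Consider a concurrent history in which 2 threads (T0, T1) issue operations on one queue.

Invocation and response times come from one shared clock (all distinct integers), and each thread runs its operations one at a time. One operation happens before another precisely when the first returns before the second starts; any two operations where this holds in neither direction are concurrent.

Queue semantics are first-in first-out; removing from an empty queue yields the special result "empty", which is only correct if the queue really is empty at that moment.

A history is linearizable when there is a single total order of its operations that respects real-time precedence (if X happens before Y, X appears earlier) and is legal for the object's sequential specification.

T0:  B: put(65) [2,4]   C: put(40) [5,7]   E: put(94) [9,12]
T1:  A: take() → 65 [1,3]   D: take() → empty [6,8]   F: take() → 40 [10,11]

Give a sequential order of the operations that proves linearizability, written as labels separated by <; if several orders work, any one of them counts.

B < A < D < C < E < F

after step 1 (B put(65)): queue <65>
after step 2 (A take() → 65): queue <>
after step 3 (D take() → empty): queue <>
after step 4 (C put(40)): queue <40>
after step 5 (E put(94)): queue <40,94>
after step 6 (F take() → 40): queue <94>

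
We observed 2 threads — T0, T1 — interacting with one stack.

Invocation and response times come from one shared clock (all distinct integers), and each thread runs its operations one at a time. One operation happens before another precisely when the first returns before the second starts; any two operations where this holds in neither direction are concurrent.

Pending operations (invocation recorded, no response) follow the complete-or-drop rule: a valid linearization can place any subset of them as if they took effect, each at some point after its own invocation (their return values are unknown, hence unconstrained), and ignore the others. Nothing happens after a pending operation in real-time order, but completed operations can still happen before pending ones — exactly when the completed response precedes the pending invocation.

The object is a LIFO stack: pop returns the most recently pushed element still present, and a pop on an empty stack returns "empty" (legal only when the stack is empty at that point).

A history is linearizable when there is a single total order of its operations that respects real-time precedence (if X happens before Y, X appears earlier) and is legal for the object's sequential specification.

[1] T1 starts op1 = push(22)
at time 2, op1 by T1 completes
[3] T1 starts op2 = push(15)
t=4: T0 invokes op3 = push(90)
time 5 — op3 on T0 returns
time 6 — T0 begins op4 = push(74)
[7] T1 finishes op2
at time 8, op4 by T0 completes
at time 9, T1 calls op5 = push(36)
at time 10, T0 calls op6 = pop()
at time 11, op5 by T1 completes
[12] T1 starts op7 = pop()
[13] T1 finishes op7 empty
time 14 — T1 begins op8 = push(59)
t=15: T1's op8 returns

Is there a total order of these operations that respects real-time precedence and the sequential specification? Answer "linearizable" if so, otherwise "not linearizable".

events 1..12 are fine; event 13 — the response of op7 at time 13 — makes the prefix non-linearizable
3 orders of the 6 completed stack ops respect real time; none is legal
include/drop combinations of the 1 pending operation (op6) were all tried; none helps
take op1, op2, op3, op4, op5, op7 (pending dropped): step 6 already fails, because op7 pop() → empty cannot occur there
take op1, op3, op2, op4, op5, op7 (pending dropped): step 6 already fails, because op7 pop() → empty cannot occur there

not linearizable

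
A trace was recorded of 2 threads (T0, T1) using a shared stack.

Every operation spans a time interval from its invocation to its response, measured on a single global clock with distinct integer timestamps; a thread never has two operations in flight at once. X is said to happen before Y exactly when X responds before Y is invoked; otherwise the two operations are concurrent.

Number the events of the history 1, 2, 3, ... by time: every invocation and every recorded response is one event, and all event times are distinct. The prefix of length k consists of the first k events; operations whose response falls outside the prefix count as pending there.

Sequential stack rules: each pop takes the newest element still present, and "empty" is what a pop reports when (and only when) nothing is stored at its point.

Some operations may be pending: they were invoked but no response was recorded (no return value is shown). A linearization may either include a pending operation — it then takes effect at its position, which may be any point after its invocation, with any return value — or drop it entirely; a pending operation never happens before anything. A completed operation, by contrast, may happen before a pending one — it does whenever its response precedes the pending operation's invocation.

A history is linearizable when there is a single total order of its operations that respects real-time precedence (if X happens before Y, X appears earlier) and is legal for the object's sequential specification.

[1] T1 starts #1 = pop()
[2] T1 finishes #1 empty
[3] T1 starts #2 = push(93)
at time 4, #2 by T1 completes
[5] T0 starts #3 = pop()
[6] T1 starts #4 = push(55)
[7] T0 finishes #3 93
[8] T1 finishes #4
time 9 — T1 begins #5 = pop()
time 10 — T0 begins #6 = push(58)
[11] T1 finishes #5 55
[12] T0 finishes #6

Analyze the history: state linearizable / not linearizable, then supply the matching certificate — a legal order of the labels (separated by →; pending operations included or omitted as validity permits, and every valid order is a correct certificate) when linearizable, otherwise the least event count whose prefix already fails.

linearizable — witness: #1 → #2 → #3 → #4 → #5 → #6

1. #1 pop() → empty, leaving stack <>
2. #2 push(93), leaving stack <93>
3. #3 pop() → 93, leaving stack <>
4. #4 push(55), leaving stack <55>
5. #5 pop() → 55, leaving stack <>
6. #6 push(58), leaving stack <58>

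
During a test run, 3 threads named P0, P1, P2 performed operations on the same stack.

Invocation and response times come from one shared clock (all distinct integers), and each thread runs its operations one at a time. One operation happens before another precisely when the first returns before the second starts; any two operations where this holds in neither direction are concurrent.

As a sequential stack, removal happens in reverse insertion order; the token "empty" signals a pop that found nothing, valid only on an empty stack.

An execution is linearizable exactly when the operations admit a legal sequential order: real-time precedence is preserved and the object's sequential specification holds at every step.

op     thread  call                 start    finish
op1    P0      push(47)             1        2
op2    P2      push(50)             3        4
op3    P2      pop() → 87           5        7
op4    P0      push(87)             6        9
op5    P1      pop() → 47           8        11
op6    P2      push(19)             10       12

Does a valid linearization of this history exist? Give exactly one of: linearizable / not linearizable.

not linearizable

through event 10 a valid linearization exists; event 11 (op5 responding at time 11) ends that
all 3 real-time-respecting orders fail — 5 completed stack operations, no legal replay
completion choices over the 1 pending operation (op6) were checked; none helps
take op1, op2, op3, op4, op5 (pending dropped): step 3 already fails, because op3 pop() → 87 cannot occur there
take op1, op2, op3, op5, op4 (pending dropped): step 3 already fails, because op3 pop() → 87 cannot occur there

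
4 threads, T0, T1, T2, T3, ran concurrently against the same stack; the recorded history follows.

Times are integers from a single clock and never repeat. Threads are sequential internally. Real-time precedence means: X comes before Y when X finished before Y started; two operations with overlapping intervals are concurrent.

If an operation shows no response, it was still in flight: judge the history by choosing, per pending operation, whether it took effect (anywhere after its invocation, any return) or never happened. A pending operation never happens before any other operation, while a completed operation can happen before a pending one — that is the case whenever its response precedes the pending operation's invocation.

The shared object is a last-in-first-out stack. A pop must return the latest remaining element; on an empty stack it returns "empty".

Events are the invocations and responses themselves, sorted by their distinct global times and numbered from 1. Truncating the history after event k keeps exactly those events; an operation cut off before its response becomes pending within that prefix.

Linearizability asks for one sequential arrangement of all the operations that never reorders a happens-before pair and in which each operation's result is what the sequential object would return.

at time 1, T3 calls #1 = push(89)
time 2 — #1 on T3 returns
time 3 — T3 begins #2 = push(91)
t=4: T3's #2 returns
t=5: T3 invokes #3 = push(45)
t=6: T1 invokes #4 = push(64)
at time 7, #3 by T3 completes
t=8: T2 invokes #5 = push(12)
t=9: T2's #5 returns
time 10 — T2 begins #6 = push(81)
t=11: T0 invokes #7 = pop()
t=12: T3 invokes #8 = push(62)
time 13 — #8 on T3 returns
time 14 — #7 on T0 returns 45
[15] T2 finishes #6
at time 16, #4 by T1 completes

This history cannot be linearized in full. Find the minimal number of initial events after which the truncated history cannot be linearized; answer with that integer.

events 1..13 are linearizable; a witness order is #1, #2, #3, #4, #5, #6, #7, #8:
step 1: #1 push(89) — stack <89>
step 2: #2 push(91) — stack <89,91>
step 3: #3 push(45) — stack <89,91,45>
step 4: #4 push(64) (pending, included) — stack <89,91,45,64>
step 5: #5 push(12) — stack <89,91,45,64,12>
step 6: #6 push(81) (pending, included) — stack <89,91,45,64,12,81>
step 7: #7 pop() (pending, included) — stack <89,91,45,64,12>
step 8: #8 push(62) — stack <89,91,45,64,12,62>
once event 14 joins (#7's response, time 14), exhaustive search finds no witness
include/drop combinations of the 2 pending operations (#4, #6) were all tried; none helps
take #1, #2, #3, #5, #7, #8 (pending dropped): step 5 already fails, because #7 pop() → 45 cannot occur there
take #1, #2, #3, #5, #8, #7 (pending dropped): step 6 already fails, because #7 pop() → 45 cannot occur there

14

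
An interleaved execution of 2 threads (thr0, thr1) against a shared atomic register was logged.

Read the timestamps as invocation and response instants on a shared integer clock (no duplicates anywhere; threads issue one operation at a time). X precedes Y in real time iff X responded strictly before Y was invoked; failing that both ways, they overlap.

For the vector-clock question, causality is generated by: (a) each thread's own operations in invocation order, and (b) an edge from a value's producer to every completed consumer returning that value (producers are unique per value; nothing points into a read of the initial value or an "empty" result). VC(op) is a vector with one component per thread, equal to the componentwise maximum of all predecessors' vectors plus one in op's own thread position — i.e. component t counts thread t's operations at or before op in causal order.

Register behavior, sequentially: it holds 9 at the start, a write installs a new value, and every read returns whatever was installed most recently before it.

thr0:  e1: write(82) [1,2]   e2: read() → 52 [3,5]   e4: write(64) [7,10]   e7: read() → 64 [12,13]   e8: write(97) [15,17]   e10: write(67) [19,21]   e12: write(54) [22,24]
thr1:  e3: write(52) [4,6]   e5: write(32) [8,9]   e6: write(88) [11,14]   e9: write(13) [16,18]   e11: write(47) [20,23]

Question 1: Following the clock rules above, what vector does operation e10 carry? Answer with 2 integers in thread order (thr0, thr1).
Answer: (6, 1)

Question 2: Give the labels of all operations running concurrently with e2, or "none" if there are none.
Answer: e3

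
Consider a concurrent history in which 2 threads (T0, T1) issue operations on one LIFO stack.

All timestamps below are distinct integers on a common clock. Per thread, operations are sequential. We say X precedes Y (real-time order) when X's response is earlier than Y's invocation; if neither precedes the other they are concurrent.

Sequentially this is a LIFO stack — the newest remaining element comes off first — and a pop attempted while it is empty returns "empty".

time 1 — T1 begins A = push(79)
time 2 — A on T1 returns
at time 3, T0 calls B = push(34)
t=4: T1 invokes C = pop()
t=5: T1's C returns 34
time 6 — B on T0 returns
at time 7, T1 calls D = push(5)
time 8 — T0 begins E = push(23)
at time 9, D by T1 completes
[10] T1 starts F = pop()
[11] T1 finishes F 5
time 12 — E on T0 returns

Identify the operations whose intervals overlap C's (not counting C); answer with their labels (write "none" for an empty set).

overlap test against C [4,5]: concurrent iff the interval meets 4..5
A [1,2]: before
B [3,6]: concurrent
D [7,9]: after
E [8,12]: after
F [10,11]: after

B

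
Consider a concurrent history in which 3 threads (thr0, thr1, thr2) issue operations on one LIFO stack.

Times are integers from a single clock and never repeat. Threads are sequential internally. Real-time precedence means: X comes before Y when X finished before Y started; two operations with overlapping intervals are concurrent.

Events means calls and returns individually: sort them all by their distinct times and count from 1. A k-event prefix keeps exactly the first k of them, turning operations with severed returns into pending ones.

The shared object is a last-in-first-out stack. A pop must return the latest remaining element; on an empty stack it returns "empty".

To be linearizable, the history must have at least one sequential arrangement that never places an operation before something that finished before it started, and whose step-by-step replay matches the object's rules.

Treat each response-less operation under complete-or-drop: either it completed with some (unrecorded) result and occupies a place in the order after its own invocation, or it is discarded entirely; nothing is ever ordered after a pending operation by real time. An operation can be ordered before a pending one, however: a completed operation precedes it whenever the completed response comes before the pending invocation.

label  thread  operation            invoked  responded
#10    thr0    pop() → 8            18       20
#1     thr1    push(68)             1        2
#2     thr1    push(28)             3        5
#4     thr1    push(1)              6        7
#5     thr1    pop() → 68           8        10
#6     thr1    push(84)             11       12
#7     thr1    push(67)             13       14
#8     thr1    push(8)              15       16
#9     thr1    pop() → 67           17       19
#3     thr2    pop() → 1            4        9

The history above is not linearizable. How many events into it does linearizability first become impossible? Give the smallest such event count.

events 1..9 are still linearizable — one witness is #1, #2, #4, #3:
1. #1 push(68), leaving stack <68>
2. #2 push(28), leaving stack <68,28>
3. #4 push(1), leaving stack <68,28,1>
4. #3 pop() → 1, leaving stack <68,28>
at event 10 (#5's time-10 response) nothing linearizes any more
one such order, #1, #2, #3, #4, #5, breaks at step 3 where #3 pop() → 1 is illegal
one such order, #1, #2, #4, #3, #5, breaks at step 5 where #5 pop() → 68 is illegal

10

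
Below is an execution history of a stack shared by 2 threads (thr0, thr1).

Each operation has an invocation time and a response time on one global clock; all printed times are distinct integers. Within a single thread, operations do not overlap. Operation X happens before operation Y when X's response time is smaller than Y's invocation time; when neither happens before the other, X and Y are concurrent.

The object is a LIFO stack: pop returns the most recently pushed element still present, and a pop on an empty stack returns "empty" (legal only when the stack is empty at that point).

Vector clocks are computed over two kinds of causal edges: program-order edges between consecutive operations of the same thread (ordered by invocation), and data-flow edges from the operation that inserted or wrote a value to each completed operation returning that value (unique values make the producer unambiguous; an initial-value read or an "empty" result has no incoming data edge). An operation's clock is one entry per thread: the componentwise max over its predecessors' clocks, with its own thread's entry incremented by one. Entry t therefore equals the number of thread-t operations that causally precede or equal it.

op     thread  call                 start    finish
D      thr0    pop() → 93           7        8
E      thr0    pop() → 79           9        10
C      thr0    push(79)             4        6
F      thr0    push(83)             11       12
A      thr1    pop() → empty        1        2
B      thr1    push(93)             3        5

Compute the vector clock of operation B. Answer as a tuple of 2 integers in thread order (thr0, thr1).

(0, 2)

root op A, invoked 1: fresh clock plus thr1's own tick → (0, 1)
root op C, invoked 4: fresh clock plus thr0's own tick → (1, 0)
B, invoked 3, takes VC(A)=(0, 1) under max, adds 1 for thr1 → (0, 2)
D, invoked 7, takes VC(B)=(0, 2), VC(C)=(1, 0) under max, adds 1 for thr0 → (2, 2)
E, invoked 9, takes VC(C)=(1, 0), VC(D)=(2, 2) under max, adds 1 for thr0 → (3, 2)
F, invoked 11, takes VC(E)=(3, 2) under max, adds 1 for thr0 → (4, 2)
target: VC(B) = (0, 2)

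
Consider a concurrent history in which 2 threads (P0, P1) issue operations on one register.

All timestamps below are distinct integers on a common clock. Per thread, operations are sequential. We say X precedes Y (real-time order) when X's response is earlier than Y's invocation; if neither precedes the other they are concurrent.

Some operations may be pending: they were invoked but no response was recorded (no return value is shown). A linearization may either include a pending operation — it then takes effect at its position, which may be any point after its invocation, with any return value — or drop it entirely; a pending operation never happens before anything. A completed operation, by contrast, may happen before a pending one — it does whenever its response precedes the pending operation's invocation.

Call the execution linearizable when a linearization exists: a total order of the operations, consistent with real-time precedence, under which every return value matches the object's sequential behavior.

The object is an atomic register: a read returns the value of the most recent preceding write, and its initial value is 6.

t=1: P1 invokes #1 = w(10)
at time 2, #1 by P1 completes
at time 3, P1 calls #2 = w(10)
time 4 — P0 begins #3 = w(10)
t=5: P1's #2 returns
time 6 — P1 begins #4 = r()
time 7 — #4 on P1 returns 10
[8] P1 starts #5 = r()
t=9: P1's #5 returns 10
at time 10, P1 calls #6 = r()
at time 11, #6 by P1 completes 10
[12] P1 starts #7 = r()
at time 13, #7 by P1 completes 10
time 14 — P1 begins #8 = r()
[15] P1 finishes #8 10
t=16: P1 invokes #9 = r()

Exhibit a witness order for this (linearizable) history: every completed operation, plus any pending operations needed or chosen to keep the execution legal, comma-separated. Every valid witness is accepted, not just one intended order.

#1, #2, #3, #4, #5, #6, #7, #8

step 1: #1 w(10) — value 10
step 2: #2 w(10) — value 10
step 3: #3 w(10) (pending, included) — value 10
step 4: #4 r() → 10 — value 10
step 5: #5 r() → 10 — value 10
step 6: #6 r() → 10 — value 10
step 7: #7 r() → 10 — value 10
step 8: #8 r() → 10 — value 10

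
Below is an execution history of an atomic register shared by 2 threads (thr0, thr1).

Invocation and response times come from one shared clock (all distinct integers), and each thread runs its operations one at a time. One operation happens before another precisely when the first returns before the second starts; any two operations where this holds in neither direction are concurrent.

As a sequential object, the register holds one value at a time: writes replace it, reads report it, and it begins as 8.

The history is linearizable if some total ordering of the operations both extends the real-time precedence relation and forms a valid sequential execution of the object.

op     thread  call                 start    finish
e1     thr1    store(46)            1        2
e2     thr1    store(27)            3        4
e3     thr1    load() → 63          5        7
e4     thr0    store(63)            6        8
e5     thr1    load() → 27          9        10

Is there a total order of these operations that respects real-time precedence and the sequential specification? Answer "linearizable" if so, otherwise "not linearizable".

events 1..9 are fine; event 10 — the response of e5 at time 10 — makes the prefix non-linearizable
checked exhaustively: 2 real-time-consistent orders of 5 completed operations, zero legal atomic register replays
for example e1, e2, e3, e4, e5 fails at step 3: e3 load() → 63 is not legal there
for example e1, e2, e4, e3, e5 fails at step 5: e5 load() → 27 is not legal there

not linearizable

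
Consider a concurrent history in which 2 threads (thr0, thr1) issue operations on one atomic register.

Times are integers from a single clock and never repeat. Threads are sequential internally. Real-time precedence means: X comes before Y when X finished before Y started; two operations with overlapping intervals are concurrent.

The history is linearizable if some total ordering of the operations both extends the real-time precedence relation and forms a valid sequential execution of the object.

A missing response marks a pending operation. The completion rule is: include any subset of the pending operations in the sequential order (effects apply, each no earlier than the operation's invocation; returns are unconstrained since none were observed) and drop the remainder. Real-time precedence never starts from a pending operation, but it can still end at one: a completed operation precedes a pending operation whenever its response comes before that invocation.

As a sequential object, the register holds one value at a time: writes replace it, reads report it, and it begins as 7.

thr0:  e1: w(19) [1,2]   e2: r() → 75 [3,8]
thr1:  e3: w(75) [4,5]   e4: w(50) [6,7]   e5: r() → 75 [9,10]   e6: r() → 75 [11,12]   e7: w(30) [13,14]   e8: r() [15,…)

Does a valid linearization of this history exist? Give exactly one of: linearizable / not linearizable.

the violation lands at event 10, e5's response at time 10: events 1..9 linearize, events 1..10 do not
every one of the 3 real-time-consistent orders over 5 completed atomic register ops fails the sequential spec
take e1, e2, e3, e4, e5: step 2 already fails, because e2 r() → 75 cannot occur there
take e1, e3, e2, e4, e5: step 5 already fails, because e5 r() → 75 cannot occur there

not linearizable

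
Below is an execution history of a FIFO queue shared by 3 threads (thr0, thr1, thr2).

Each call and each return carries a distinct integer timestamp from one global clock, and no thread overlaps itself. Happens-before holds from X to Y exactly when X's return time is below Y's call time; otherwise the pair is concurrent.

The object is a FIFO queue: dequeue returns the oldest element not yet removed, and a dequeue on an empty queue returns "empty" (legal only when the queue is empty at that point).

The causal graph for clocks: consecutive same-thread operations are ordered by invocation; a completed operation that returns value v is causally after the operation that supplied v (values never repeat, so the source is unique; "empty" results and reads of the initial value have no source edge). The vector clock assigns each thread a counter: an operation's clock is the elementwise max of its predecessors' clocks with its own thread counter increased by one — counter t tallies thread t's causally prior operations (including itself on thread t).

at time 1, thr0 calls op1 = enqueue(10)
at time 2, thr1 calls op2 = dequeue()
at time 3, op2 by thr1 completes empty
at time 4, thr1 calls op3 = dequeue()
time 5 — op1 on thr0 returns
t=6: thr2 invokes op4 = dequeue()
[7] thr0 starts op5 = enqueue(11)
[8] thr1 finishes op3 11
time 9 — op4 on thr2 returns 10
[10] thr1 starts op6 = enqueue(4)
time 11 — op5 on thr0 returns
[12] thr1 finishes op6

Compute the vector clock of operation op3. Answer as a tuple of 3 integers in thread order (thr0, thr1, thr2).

op2, invoked 2, has no incoming edges; only thr1's bump applies → (0, 1, 0)
op1, invoked 1, has no incoming edges; only thr0's bump applies → (1, 0, 0)
invoked at 6, op4 merges VC(op1)=(1, 0, 0) and bumps thr2's slot → (1, 0, 1)
invoked at 7, op5 merges VC(op1)=(1, 0, 0) and bumps thr0's slot → (2, 0, 0)
invoked at 4, op3 merges VC(op2)=(0, 1, 0), VC(op5)=(2, 0, 0) and bumps thr1's slot → (2, 2, 0)
invoked at 10, op6 merges VC(op3)=(2, 2, 0) and bumps thr1's slot → (2, 3, 0)
target: VC(op3) = (2, 2, 0)

(2, 2, 0)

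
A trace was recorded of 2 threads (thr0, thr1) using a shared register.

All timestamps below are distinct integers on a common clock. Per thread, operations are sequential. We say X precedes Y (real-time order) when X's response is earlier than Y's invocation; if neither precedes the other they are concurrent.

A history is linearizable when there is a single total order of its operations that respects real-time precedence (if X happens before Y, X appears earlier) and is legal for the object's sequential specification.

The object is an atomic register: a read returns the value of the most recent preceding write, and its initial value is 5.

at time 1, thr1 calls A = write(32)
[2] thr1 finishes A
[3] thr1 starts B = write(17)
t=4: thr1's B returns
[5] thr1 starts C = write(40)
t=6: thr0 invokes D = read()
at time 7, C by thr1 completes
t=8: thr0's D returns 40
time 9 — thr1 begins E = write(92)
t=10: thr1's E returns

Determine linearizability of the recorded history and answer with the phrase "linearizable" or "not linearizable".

witness order: A, B, C, D, E
step 1: A write(32) — value 32
step 2: B write(17) — value 17
step 3: C write(40) — value 40
step 4: D read() → 40 — value 40
step 5: E write(92) — value 92

linearizable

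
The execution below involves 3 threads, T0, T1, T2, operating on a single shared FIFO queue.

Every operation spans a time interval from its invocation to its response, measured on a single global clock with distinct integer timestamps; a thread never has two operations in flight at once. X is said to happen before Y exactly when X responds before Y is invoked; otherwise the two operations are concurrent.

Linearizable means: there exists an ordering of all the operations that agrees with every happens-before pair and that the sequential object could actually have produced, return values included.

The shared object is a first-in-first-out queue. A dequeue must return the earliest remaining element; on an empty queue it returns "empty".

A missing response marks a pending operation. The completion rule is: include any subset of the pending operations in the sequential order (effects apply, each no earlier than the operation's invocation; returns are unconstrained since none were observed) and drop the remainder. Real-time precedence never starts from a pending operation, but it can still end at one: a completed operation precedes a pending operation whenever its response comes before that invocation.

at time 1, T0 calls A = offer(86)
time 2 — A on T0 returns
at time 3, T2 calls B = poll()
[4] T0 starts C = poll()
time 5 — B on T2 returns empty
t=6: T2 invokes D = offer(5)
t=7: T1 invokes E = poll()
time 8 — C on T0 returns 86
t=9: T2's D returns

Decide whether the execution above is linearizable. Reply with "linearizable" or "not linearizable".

a witness: A, C, B, D
1. A offer(86), leaving queue <86>
2. C poll() → 86, leaving queue <>
3. B poll() → empty, leaving queue <>
4. D offer(5), leaving queue <5>

linearizable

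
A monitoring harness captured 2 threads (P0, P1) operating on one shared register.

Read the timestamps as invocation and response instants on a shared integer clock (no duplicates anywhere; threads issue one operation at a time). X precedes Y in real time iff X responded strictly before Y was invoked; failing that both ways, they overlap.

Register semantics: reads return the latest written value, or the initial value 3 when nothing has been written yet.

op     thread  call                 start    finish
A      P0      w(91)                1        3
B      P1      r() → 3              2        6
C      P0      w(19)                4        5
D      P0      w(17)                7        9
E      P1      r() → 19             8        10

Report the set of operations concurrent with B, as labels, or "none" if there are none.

B runs from 2 to 6; window-overlapping ops are concurrent
A [1,3]: concurrent
C [4,5]: concurrent
D [7,9]: after
E [8,10]: after

A, C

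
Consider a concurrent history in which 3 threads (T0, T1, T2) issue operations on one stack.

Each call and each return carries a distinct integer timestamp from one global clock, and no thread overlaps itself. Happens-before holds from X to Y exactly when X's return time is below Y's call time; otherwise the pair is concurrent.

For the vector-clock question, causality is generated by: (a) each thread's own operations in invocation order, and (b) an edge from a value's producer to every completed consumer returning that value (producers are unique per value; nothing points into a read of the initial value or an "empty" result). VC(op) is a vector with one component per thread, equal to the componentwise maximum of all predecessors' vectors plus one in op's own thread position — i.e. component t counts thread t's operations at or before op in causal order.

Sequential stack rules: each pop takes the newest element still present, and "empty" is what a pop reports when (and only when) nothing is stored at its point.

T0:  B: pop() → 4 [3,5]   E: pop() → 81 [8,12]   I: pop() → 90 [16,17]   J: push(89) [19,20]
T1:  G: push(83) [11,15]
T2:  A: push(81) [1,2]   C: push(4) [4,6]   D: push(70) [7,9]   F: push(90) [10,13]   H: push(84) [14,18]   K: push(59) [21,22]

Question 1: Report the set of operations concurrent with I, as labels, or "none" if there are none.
Answer: H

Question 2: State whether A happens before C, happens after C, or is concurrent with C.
Answer: before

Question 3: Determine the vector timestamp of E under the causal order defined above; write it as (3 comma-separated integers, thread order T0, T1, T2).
Answer: (2, 0, 2)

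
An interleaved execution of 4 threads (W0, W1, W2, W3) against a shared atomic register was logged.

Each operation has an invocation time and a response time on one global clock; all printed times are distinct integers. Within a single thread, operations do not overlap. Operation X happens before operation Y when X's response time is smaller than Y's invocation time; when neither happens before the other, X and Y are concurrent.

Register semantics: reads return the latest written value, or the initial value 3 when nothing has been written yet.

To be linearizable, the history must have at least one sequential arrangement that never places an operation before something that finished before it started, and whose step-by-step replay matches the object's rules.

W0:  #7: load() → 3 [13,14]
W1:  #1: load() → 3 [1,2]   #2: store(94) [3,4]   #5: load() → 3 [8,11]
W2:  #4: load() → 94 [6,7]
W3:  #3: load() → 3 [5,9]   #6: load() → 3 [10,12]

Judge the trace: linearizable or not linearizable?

cut after 8 events: linearizable; cut after 9 events (#3 responds, time 9): not linearizable
every one of the 2 real-time-consistent orders over 4 completed atomic register ops fails the sequential spec
completion choices over the 1 pending operation (#5) were checked; none helps
take #1, #2, #3, #4 (pending dropped): step 3 already fails, because #3 load() → 3 cannot occur there
take #1, #2, #4, #3 (pending dropped): step 4 already fails, because #3 load() → 3 cannot occur there

not linearizable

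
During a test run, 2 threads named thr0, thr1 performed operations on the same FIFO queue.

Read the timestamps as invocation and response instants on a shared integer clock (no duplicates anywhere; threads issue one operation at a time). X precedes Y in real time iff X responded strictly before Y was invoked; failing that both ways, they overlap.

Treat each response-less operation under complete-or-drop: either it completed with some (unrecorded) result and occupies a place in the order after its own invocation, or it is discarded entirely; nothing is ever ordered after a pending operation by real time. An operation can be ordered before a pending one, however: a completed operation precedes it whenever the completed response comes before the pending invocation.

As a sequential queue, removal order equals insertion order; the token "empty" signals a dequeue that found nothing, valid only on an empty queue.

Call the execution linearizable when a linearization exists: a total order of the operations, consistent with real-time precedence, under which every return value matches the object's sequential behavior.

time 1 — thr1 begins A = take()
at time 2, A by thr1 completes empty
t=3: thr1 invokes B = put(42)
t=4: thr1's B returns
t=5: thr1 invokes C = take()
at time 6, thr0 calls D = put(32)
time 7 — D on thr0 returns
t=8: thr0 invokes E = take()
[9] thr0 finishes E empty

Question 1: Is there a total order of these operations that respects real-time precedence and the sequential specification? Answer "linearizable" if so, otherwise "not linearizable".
cut after 8 events: linearizable; cut after 9 events (E responds, time 9): not linearizable
exhaustive check: the 4 completed FIFO queue ops admit one real-time order; illegal
including or dropping the 1 pending operation (C) in any combination fails
take A, B, D, E (pending dropped): step 4 already fails, because E take() → empty cannot occur there

not linearizable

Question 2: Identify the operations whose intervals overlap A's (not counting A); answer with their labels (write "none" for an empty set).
A spans [1,2]; an op avoiding the whole window 1..2 is ordered, any other is concurrent
B [3,4]: after
C [5,…): after
D [6,7]: after
E [8,9]: after

none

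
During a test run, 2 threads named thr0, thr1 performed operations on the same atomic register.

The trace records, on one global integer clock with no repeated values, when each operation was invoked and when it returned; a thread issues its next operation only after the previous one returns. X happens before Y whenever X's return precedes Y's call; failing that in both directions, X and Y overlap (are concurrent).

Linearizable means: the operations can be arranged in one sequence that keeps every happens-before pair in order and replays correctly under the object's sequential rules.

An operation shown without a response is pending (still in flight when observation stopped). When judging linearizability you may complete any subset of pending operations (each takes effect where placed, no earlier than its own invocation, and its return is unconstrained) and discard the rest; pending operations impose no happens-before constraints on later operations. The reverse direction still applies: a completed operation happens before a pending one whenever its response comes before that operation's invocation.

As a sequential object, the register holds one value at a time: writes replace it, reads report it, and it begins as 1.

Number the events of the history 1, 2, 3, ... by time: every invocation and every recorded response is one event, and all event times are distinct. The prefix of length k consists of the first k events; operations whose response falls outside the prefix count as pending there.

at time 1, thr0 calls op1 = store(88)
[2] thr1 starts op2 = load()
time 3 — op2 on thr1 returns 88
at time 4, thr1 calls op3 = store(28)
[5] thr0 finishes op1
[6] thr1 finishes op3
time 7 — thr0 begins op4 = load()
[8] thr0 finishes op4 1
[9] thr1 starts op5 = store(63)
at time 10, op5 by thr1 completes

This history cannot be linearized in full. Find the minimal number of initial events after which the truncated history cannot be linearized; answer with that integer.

events 1..7 are still linearizable — one witness is op1, op2, op3:
1. op1 store(88), leaving value 88
2. op2 load() → 88, leaving value 88
3. op3 store(28), leaving value 28
adding event 8 (op4 responds at 8) leaves no legal real-time order
take op1, op2, op3, op4: step 4 already fails, because op4 load() → 1 cannot occur there
take op2, op1, op3, op4: step 1 already fails, because op2 load() → 88 cannot occur there

8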